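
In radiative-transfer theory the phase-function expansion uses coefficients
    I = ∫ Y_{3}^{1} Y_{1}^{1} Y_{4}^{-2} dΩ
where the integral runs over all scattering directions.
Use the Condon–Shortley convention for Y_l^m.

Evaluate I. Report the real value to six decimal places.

Checks pass: Σm=0; 8 even; l₃=4∈[2,4].
(2·3+1)(2·1+1)(2·4+1) = 189
Δ: 0! 6! 2! / 9! → 1/252
sum: t=0:+1/36 = 1/36
3j²(3 1 4; 0 0 0) = Δ·Π!·Σ² = 4/63  (sign +1)
sum: t=0:+1/96 = 1/96
3j²(3 1 4; 1 1 -2) = Δ·Π!·Σ² = 5/84  (sign +1)
combine: 4πI² = 189·4/63·5/84 = 5/7
take √, sign +1: I = 0.23841361

0.238414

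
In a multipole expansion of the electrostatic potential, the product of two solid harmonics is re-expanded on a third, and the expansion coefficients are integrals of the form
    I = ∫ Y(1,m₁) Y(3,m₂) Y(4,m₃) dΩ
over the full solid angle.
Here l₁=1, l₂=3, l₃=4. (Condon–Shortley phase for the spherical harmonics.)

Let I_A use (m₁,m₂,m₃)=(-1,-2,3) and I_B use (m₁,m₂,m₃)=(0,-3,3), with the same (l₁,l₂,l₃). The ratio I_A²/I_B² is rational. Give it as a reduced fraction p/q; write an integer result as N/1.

Shared (l₁,l₂,l₃)=(1,3,4): N and (l;000)² cancel in I_A²/I_B².
A: Δ = 0!·2!·6!/9! = 1/252; Racah Σ t=0..0: t=0:+1/240 = 1/240; ⇒ 3j(1 3 4; -1 -2 3)² = 1/12, sgn -1
B: Δ = 0!·2!·6!/9! = 1/252; Racah Σ t=0..0: t=0:+1/720 = 1/720; ⇒ 3j(1 3 4; 0 -3 3)² = 1/36, sgn -1
I_A²/I_B² = (1/12)/(1/36) = 3/1

3/1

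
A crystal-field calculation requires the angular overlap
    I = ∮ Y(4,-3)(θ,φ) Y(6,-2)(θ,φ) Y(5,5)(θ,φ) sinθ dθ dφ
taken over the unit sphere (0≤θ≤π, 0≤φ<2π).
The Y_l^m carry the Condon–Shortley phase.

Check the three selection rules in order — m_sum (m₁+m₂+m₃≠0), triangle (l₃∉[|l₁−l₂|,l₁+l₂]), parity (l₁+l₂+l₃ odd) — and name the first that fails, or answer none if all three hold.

parity

Σmᵢ = 0  ✓
l₃∈[|l₁−l₂|,l₁+l₂]=[2,10], have l₃=5  ✓
Σlᵢ = 15 ⇒ odd  ✗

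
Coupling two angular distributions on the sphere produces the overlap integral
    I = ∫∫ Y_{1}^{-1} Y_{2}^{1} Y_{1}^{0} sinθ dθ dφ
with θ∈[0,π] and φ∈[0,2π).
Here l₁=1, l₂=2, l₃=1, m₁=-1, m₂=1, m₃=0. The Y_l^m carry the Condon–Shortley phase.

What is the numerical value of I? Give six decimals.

-0.218510

Rules hold: Σm=0, L=4 even, 1≤1≤3.
N = 3·5·3 = 45
Δ = 2!·0!·2!/5! = 1/30
Racah Σ t=1..1: t=1:−1/1 = -1/1
⇒ 3j(1 2 1; 0 0 0)² = 2/15, sgn +1
Racah Σ t=2..2: t=2:+1/2 = 1/2
⇒ 3j(1 2 1; -1 1 0)² = 1/10, sgn -1
4πI² = N·(3j₀)²·(3jₘ)² = 3/5
I = -1·√(0.6/4π) = -0.21850969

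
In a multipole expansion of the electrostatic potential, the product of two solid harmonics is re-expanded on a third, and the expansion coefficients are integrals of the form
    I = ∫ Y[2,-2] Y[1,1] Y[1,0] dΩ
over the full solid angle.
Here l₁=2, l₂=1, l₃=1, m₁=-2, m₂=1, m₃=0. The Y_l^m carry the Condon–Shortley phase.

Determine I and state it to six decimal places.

m-sum = -2 + 1 + 0 = -1 ≠ 0 ⇒ I = 0

0.000000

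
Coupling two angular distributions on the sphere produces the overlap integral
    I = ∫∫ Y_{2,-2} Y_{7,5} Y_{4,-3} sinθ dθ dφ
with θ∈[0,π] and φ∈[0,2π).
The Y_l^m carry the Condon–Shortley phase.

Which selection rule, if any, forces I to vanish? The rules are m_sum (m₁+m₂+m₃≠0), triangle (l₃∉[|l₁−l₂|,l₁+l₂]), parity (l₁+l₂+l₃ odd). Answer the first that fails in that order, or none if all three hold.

azimuthal sum: -2 + 5 − 3 = 0  ✓
5 ≤ 4 ≤ 9 (triangle on l)  ✗
L = 2 + 7 + 4 = 13 (odd)

triangle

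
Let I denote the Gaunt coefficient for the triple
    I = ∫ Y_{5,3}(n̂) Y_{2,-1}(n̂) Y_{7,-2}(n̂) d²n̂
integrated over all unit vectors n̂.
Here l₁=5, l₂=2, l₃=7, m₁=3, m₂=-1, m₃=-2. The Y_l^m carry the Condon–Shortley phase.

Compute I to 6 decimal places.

m-sum 0 ✓  L=14 even ✓  3≤7≤7 ✓
Π(2lᵢ+1) = 11×5×15 = 825
triangle coeff Δ(5,2,7) = 1/15015
Σ_t [0,0]: t=0:+1/57600 = 1/57600
(3j)²=21/715 [(5 2 7; 0 0 0)], sign=-1
Σ_t [0,0]: t=0:+1/483840 = 1/483840
(3j)²=6/1001 [(5 2 7; 3 -1 -2)], sign=-1
⇒ 4πI² = 270/1859
I = (+1)√(270/1859/(4π)) = 0.10750713

0.107507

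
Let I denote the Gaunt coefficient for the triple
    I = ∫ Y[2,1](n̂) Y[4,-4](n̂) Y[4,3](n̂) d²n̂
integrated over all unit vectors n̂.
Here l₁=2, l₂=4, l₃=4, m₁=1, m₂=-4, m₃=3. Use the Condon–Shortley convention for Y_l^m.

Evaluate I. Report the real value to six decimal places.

0.198645

Checks pass: Σm=0; 10 even; l₃=4∈[2,6].
(2·2+1)(2·4+1)(2·4+1) = 405
Δ: 2! 2! 6! / 11! → 1/13860
sum: t=0:+1/192 t=1:−1/36 t=2:+1/192 = -5/288
3j²(2 4 4; 0 0 0) = Δ·Π!·Σ² = 20/693  (sign -1)
sum: t=0:+1/1440 = 1/1440
3j²(2 4 4; 1 -4 3) = Δ·Π!·Σ² = 7/165  (sign -1)
combine: 4πI² = 405·20/693·7/165 = 60/121
take √, sign +1: I = 0.19864517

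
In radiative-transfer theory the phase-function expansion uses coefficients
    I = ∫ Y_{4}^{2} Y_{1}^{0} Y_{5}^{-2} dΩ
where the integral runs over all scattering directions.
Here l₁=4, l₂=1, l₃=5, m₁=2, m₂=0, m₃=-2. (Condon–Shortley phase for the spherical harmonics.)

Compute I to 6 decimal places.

m-sum 0 ✓  L=10 even ✓  3≤5≤5 ✓
Π(2lᵢ+1) = 9×3×11 = 297
triangle coeff Δ(4,1,5) = 1/495
Σ_t [0,0]: t=0:+1/576 = 1/576
(3j)²=5/99 [(4 1 5; 0 0 0)], sign=-1
Σ_t [0,0]: t=0:+1/1440 = 1/1440
(3j)²=7/165 [(4 1 5; 2 0 -2)], sign=-1
⇒ 4πI² = 7/11
I = (+1)√(7/11/(4π)) = 0.22503380

0.225034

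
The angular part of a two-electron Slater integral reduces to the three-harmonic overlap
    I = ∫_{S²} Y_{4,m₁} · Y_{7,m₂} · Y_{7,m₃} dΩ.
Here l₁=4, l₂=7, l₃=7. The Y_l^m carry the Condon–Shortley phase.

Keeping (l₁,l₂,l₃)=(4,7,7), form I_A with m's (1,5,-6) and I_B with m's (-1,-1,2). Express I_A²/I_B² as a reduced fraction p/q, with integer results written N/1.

25168/36963

l's match ⇒ only the (l;m) 3-j factors differ between A and B.
A: triangle coeff Δ(4,7,7) = 1/58198140; Σ_t [2,3]: t=2:+1/87091200 t=3:−1/52254720 = -1/130636800; (3j)²=88/20349 [(4 7 7; 1 5 -6)], sign=+1
B: triangle coeff Δ(4,7,7) = 1/58198140; Σ_t [1,4]: t=1:−1/2073600 t=2:+1/414720 t=3:−1/725760 t=4:+1/11612160 = 37/58060800; (3j)²=4107/646646 [(4 7 7; -1 -1 2)], sign=-1
I_A²/I_B² = (88/20349)/(4107/646646) = 25168/36963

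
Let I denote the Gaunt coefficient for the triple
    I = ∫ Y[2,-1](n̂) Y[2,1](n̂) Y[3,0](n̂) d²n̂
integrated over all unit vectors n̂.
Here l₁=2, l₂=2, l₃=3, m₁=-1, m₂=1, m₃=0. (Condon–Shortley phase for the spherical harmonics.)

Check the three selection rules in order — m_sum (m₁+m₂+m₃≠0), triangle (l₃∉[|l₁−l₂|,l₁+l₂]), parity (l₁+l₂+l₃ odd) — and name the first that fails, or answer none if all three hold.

Σmᵢ = 0  ✓
l₃∈[|l₁−l₂|,l₁+l₂]=[0,4], have l₃=3  ✓
Σlᵢ = 7 ⇒ odd  ✗

parity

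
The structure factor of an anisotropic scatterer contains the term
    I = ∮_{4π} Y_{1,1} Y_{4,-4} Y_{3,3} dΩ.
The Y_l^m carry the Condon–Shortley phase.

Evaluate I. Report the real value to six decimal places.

Rules hold: Σm=0, L=8 even, 3≤3≤5.
N = 3·9·7 = 189
Δ = 2!·0!·6!/9! = 1/252
Racah Σ t=1..1: t=1:−1/36 = -1/36
⇒ 3j(1 4 3; 0 0 0)² = 4/63, sgn +1
Racah Σ t=0..0: t=0:+1/1440 = 1/1440
⇒ 3j(1 4 3; 1 -4 3)² = 1/9, sgn +1
4πI² = N·(3j₀)²·(3jₘ)² = 4/3
I = +1·√(1.33333/4π) = 0.32573501

0.325735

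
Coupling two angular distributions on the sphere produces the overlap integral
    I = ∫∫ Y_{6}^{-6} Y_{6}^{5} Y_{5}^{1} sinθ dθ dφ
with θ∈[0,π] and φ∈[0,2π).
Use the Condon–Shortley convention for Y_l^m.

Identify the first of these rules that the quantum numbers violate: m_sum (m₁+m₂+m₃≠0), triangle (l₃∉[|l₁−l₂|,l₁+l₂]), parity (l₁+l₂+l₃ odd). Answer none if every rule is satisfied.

parity

m₁+m₂+m₃ = -6 + 5 + 1 = 0  ✓
triangle: |6−6|=0 ≤ l₃=5 ≤ 6+6=12  ✓
parity: l₁+l₂+l₃ = 17 is odd  ✗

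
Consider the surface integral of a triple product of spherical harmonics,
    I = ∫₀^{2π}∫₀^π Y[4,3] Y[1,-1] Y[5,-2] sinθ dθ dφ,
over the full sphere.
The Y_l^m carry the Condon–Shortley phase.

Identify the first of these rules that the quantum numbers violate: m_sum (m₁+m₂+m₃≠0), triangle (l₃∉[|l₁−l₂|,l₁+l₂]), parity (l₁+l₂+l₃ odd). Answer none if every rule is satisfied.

Σmᵢ = 0  ✓
l₃∈[|l₁−l₂|,l₁+l₂]=[3,5], have l₃=5  ✓
Σlᵢ = 10 ⇒ even  ✓

none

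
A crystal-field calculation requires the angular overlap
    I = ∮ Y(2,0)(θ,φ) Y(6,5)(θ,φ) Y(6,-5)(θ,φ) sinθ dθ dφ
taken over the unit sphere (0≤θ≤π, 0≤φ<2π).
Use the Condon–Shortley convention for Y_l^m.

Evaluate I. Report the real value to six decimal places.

Checks pass: Σm=0; 14 even; l₃=6∈[4,8].
(2·2+1)(2·6+1)(2·6+1) = 845
Δ: 2! 2! 10! / 15! → 1/90090
sum: t=0:+1/69120 t=1:−1/14400 t=2:+1/69120 = -7/172800
3j²(2 6 6; 0 0 0) = Δ·Π!·Σ² = 14/715  (sign -1)
sum: t=1:−1/3628800 t=2:+1/1451520 = 1/2419200
3j²(2 6 6; 0 5 -5) = Δ·Π!·Σ² = 11/910  (sign -1)
combine: 4πI² = 845·14/715·11/910 = 1/5
take √, sign +1: I = 0.12615663

0.126157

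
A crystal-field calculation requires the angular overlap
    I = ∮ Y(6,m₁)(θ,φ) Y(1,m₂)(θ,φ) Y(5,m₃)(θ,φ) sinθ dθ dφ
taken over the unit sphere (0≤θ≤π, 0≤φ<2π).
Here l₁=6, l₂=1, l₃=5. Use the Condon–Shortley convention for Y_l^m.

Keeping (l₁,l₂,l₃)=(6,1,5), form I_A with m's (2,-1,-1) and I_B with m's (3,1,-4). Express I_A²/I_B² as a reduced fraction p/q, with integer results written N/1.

28/3

Shared (l₁,l₂,l₃)=(6,1,5): N and (l;000)² cancel in I_A²/I_B².
A: Δ = 2!·10!·0!/13! = 1/858; Racah Σ t=0..0: t=0:+1/34560 = 1/34560; ⇒ 3j(6 1 5; 2 -1 -1)² = 14/429, sgn +1
B: Δ = 2!·10!·0!/13! = 1/858; Racah Σ t=2..2: t=2:+1/725760 = 1/725760; ⇒ 3j(6 1 5; 3 1 -4)² = 1/286, sgn -1
I_A²/I_B² = (14/429)/(1/286) = 28/3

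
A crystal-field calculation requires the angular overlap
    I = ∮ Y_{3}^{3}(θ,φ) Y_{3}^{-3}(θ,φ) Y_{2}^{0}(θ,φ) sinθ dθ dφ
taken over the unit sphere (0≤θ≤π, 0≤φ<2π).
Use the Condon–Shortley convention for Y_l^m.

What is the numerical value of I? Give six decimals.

m-sum 0 ✓  L=8 even ✓  0≤2≤6 ✓
Π(2lᵢ+1) = 7×7×5 = 245
triangle coeff Δ(3,3,2) = 1/3780
Σ_t [1,3]: t=1:−1/24 t=2:+1/4 t=3:−1/24 = 1/6
(3j)²=4/105 [(3 3 2; 0 0 0)], sign=+1
Σ_t [0,0]: t=0:+1/96 = 1/96
(3j)²=5/84 [(3 3 2; 3 -3 0)], sign=+1
⇒ 4πI² = 5/9
I = (+1)√(5/9/(4π)) = 0.21026104

0.210261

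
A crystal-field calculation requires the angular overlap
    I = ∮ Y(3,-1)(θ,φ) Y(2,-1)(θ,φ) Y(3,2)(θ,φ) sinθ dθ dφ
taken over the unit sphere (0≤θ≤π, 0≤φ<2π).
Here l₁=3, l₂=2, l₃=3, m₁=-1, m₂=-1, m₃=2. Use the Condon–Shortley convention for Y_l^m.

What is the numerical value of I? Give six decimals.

0.162868

Rules hold: Σm=0, L=8 even, 1≤3≤5.
N = 7·5·7 = 245
Δ = 2!·4!·2!/9! = 1/3780
Racah Σ t=0..2: t=0:+1/24 t=1:−1/4 t=2:+1/24 = -1/6
⇒ 3j(3 2 3; 0 0 0)² = 4/105, sgn +1
Racah Σ t=0..1: t=0:+1/48 t=1:−1/12 = -1/16
⇒ 3j(3 2 3; -1 -1 2)² = 1/28, sgn +1
4πI² = N·(3j₀)²·(3jₘ)² = 1/3
I = +1·√(0.333333/4π) = 0.16286750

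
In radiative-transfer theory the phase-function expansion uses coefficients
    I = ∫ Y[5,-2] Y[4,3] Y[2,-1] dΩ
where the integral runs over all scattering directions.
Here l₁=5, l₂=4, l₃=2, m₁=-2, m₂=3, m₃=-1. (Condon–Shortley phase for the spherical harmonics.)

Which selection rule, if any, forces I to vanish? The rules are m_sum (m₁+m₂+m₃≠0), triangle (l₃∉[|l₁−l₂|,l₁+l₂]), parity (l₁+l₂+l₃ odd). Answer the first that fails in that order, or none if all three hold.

parity

azimuthal sum: -2 + 3 − 1 = 0  ✓
1 ≤ 2 ≤ 9 (triangle on l)  ✓
L = 5 + 4 + 2 = 11 (odd)  ✗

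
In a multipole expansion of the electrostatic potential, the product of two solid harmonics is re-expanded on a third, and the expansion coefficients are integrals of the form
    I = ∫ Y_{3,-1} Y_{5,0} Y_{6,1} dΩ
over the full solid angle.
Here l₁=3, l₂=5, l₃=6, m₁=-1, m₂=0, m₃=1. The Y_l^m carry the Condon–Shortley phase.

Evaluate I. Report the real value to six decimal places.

Rules hold: Σm=0, L=14 even, 2≤6≤8.
N = 7·11·13 = 1001
Δ = 2!·4!·8!/15! = 1/675675
Racah Σ t=0..2: t=0:+1/8640 t=1:−1/2304 t=2:+1/8640 = -7/34560
⇒ 3j(3 5 6; 0 0 0)² = 7/429, sgn -1
Racah Σ t=0..2: t=0:+1/34560 t=1:−1/3456 t=2:+1/5760 = -1/11520
⇒ 3j(3 5 6; -1 0 1)² = 2/429, sgn +1
4πI² = N·(3j₀)²·(3jₘ)² = 98/1287
I = -1·√(0.0761461/4π) = -0.07784287

-0.077843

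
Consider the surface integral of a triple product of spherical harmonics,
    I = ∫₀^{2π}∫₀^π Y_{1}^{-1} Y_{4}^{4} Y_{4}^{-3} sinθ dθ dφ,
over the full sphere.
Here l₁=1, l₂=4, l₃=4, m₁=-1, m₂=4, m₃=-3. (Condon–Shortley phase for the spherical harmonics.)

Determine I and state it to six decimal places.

L=9 odd ⇒ parity kills the (l;000) factor ⇒ I = 0

0.000000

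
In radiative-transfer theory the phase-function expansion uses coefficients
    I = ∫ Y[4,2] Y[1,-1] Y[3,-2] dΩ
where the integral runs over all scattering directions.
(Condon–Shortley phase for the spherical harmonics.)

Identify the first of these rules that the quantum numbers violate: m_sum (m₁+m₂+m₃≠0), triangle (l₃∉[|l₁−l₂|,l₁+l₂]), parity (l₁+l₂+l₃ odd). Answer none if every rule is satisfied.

m_sum

azimuthal sum: 2 − 1 − 2 = -1  ✗
3 ≤ 3 ≤ 5 (triangle on l)
L = 4 + 1 + 3 = 8 (even)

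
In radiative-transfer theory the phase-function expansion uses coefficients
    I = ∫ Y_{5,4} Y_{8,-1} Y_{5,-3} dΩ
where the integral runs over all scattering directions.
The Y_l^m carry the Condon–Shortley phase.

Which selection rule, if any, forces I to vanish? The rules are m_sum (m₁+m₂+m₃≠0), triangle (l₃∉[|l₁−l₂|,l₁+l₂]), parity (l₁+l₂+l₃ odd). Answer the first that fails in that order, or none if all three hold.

azimuthal sum: 4 − 1 − 3 = 0  ✓
3 ≤ 5 ≤ 13 (triangle on l)  ✓
L = 5 + 8 + 5 = 18 (even)  ✓

none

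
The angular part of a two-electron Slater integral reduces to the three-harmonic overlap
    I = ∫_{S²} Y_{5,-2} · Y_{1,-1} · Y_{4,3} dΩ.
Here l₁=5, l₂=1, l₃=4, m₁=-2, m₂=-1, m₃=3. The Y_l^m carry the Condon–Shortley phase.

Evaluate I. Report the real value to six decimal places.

m-sum 0 ✓  L=10 even ✓  4≤4≤6 ✓
Π(2lᵢ+1) = 11×3×9 = 297
triangle coeff Δ(5,1,4) = 1/495
Σ_t [1,1]: t=1:−1/576 = -1/576
(3j)²=5/99 [(5 1 4; 0 0 0)], sign=-1
Σ_t [0,0]: t=0:+1/10080 = 1/10080
(3j)²=1/165 [(5 1 4; -2 -1 3)], sign=-1
⇒ 4πI² = 1/11
I = (+1)√(1/11/(4π)) = 0.08505478

0.085055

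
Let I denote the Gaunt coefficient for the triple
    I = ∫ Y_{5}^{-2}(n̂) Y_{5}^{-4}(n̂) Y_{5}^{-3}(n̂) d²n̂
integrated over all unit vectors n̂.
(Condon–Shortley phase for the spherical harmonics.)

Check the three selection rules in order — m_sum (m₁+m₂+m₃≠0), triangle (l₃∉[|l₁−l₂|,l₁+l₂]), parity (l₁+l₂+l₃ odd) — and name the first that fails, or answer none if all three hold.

azimuthal sum: -2 − 4 − 3 = -9  ✗
0 ≤ 5 ≤ 10 (triangle on l)
L = 5 + 5 + 5 = 15 (odd)

m_sum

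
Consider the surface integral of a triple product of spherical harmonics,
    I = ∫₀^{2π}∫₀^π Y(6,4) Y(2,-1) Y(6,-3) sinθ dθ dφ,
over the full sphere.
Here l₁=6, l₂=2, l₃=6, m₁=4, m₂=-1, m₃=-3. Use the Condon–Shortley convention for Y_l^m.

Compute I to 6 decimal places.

0.179515

Checks pass: Σm=0; 14 even; l₃=6∈[4,8].
(2·6+1)(2·2+1)(2·6+1) = 845
Δ: 2! 10! 2! / 15! → 1/90090
sum: t=0:+1/69120 t=1:−1/14400 t=2:+1/69120 = -7/172800
3j²(6 2 6; 0 0 0) = Δ·Π!·Σ² = 14/715  (sign -1)
sum: t=0:+1/161280 t=1:−1/725760 = 1/207360
3j²(6 2 6; 4 -1 -3) = Δ·Π!·Σ² = 7/286  (sign -1)
combine: 4πI² = 845·14/715·7/286 = 49/121
take √, sign +1: I = 0.17951487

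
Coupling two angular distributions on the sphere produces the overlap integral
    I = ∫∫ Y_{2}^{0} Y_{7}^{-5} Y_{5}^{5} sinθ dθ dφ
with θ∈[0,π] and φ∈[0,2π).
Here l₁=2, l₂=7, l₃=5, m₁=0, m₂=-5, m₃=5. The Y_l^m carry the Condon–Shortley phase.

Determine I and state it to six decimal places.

m-sum 0 ✓  L=14 even ✓  5≤5≤9 ✓
Π(2lᵢ+1) = 5×15×11 = 825
triangle coeff Δ(2,7,5) = 1/15015
Σ_t [2,2]: t=2:+1/57600 = 1/57600
(3j)²=21/715 [(2 7 5; 0 0 0)], sign=-1
Σ_t [2,2]: t=2:+1/14515200 = 1/14515200
(3j)²=2/455 [(2 7 5; 0 -5 5)], sign=+1
⇒ 4πI² = 18/169
I = (-1)√(18/169/(4π)) = -0.09206360

-0.092064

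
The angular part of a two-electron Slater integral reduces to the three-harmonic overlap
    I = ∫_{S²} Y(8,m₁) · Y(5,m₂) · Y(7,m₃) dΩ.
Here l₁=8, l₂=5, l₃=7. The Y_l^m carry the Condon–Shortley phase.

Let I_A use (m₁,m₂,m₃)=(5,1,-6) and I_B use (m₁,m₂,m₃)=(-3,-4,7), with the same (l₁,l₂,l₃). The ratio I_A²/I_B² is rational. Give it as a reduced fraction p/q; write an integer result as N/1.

l's match ⇒ only the (l;m) 3-j factors differ between A and B.
A: triangle coeff Δ(8,5,7) = 1/814773960; Σ_t [2,3]: t=2:+1/418037760 t=3:−1/783820800 = 1/895795200; (3j)²=143/23256 [(8 5 7; 5 1 -6)], sign=-1
B: triangle coeff Δ(8,5,7) = 1/814773960; Σ_t [1,1]: t=1:−1/10450944000 = -1/10450944000; (3j)²=11/6460 [(8 5 7; -3 -4 7)], sign=-1
I_A²/I_B² = (143/23256)/(11/6460) = 65/18

65/18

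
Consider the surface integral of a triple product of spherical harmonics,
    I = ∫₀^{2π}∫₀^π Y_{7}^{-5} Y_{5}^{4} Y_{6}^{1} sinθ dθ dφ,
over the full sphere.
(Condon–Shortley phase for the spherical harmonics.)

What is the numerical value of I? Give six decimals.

0.125584

Checks pass: Σm=0; 18 even; l₃=6∈[2,12].
(2·7+1)(2·5+1)(2·6+1) = 2145
Δ: 6! 8! 4! / 19! → 1/174594420
sum: t=1:−1/4147200 t=2:+1/207360 t=3:−1/82944 t=4:+1/207360 t=5:−1/4147200 = -1/345600
3j²(7 5 6; 0 0 0) = Δ·Π!·Σ² = 420/46189  (sign -1)
sum: t=5:−1/14515200 t=6:+1/6220800 = 1/10886400
3j²(7 5 6; -5 4 1) = Δ·Π!·Σ² = 128/12597  (sign -1)
combine: 4πI² = 2145·420/46189·128/12597 = 268800/1356277
take √, sign +1: I = 0.12558434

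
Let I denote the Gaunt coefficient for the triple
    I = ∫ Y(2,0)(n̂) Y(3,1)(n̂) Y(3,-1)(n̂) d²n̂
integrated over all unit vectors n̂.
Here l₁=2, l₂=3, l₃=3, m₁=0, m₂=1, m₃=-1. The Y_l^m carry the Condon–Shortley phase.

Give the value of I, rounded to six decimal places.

-0.126157

m-sum 0 ✓  L=8 even ✓  1≤3≤5 ✓
Π(2lᵢ+1) = 5×7×7 = 245
triangle coeff Δ(2,3,3) = 1/3780
Σ_t [0,2]: t=0:+1/24 t=1:−1/4 t=2:+1/24 = -1/6
(3j)²=4/105 [(2 3 3; 0 0 0)], sign=+1
Σ_t [0,2]: t=0:+1/96 t=1:−1/6 t=2:+1/16 = -3/32
(3j)²=3/140 [(2 3 3; 0 1 -1)], sign=-1
⇒ 4πI² = 1/5
I = (-1)√(1/5/(4π)) = -0.12615663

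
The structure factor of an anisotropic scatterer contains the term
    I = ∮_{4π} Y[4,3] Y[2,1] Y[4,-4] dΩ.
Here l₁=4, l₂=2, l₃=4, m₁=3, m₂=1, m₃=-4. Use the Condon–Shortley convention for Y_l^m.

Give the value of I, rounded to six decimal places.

0.198645

Checks pass: Σm=0; 10 even; l₃=4∈[2,6].
(2·4+1)(2·2+1)(2·4+1) = 405
Δ: 2! 6! 2! / 11! → 1/13860
sum: t=0:+1/192 t=1:−1/36 t=2:+1/192 = -5/288
3j²(4 2 4; 0 0 0) = Δ·Π!·Σ² = 20/693  (sign -1)
sum: t=1:−1/1440 = -1/1440
3j²(4 2 4; 3 1 -4) = Δ·Π!·Σ² = 7/165  (sign -1)
combine: 4πI² = 405·20/693·7/165 = 60/121
take √, sign +1: I = 0.19864517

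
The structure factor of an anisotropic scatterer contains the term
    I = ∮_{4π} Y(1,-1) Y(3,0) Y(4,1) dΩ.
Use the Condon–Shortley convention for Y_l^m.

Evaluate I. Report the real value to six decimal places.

Checks pass: Σm=0; 8 even; l₃=4∈[2,4].
(2·1+1)(2·3+1)(2·4+1) = 189
Δ: 0! 2! 6! / 9! → 1/252
sum: t=0:+1/36 = 1/36
3j²(1 3 4; 0 0 0) = Δ·Π!·Σ² = 4/63  (sign +1)
sum: t=0:+1/72 = 1/72
3j²(1 3 4; -1 0 1) = Δ·Π!·Σ² = 5/126  (sign -1)
combine: 4πI² = 189·4/63·5/126 = 10/21
take √, sign -1: I = -0.19466390

-0.194664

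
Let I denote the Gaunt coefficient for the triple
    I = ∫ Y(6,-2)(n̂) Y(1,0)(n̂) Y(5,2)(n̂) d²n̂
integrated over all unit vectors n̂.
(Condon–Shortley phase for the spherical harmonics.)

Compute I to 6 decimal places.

Checks pass: Σm=0; 12 even; l₃=5∈[5,7].
(2·6+1)(2·1+1)(2·5+1) = 429
Δ: 2! 10! 0! / 13! → 1/858
sum: t=1:−1/14400 = -1/14400
3j²(6 1 5; 0 0 0) = Δ·Π!·Σ² = 6/143  (sign +1)
sum: t=1:−1/30240 = -1/30240
3j²(6 1 5; -2 0 2) = Δ·Π!·Σ² = 16/429  (sign +1)
combine: 4πI² = 429·6/143·16/429 = 96/143
take √, sign +1: I = 0.23113338

0.231133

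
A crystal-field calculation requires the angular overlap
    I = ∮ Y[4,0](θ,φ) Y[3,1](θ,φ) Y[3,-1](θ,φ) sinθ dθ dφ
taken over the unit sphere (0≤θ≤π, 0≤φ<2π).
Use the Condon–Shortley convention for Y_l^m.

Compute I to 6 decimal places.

-0.025645

Checks pass: Σm=0; 10 even; l₃=3∈[1,7].
(2·4+1)(2·3+1)(2·3+1) = 441
Δ: 4! 4! 2! / 11! → 1/34650
sum: t=1:−1/72 t=2:+1/16 t=3:−1/72 = 5/144
3j²(4 3 3; 0 0 0) = Δ·Π!·Σ² = 2/77  (sign -1)
sum: t=2:+1/32 t=3:−1/36 t=4:+1/1152 = 5/1152
3j²(4 3 3; 0 1 -1) = Δ·Π!·Σ² = 1/1386  (sign +1)
combine: 4πI² = 441·2/77·1/1386 = 1/121
take √, sign -1: I = -0.02564498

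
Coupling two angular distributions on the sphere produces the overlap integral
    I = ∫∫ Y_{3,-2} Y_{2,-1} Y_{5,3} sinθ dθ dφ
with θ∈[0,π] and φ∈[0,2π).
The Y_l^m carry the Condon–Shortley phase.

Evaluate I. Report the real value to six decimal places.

Checks pass: Σm=0; 10 even; l₃=5∈[1,5].
(2·3+1)(2·2+1)(2·5+1) = 385
Δ: 0! 6! 4! / 11! → 1/2310
sum: t=0:+1/144 = 1/144
3j²(3 2 5; 0 0 0) = Δ·Π!·Σ² = 10/231  (sign -1)
sum: t=0:+1/720 = 1/720
3j²(3 2 5; -2 -1 3) = Δ·Π!·Σ² = 8/165  (sign +1)
combine: 4πI² = 385·10/231·8/165 = 80/99
take √, sign -1: I = -0.25358436

-0.253584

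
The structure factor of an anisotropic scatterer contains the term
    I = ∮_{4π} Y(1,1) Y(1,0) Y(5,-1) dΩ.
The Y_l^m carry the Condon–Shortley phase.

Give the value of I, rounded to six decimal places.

0.000000

triangle: need 0≤l₃≤2, have 5; I=0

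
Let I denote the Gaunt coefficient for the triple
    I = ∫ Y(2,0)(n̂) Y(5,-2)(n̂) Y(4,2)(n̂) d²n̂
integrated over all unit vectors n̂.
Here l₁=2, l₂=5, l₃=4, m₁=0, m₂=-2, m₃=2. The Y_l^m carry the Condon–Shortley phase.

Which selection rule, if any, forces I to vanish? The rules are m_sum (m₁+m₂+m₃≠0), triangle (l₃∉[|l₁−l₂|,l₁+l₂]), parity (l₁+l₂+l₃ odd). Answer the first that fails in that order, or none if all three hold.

parity

azimuthal sum: 0 − 2 + 2 = 0  ✓
3 ≤ 4 ≤ 7 (triangle on l)  ✓
L = 2 + 5 + 4 = 11 (odd)  ✗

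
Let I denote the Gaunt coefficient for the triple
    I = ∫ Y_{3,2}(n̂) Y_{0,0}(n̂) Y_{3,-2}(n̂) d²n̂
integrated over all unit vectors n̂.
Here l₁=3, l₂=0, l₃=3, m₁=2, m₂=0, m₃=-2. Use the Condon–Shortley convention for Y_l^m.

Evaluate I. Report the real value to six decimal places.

Rules hold: Σm=0, L=6 even, 3≤3≤3.
N = 7·1·7 = 49
Δ = 0!·6!·0!/7! = 1/7
Racah Σ t=0..0: t=0:+1/36 = 1/36
⇒ 3j(3 0 3; 0 0 0)² = 1/7, sgn -1
Racah Σ t=0..0: t=0:+1/120 = 1/120
⇒ 3j(3 0 3; 2 0 -2)² = 1/7, sgn -1
4πI² = N·(3j₀)²·(3jₘ)² = 1/1
I = +1·√(1/4π) = 0.28209479

0.282095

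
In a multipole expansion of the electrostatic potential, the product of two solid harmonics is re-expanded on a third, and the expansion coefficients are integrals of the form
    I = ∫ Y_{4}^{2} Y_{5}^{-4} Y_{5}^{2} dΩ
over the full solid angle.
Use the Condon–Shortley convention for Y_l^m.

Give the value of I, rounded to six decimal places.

Rules hold: Σm=0, L=14 even, 1≤5≤9.
N = 9·11·11 = 1089
Δ = 4!·4!·6!/15! = 1/3153150
Racah Σ t=0..4: t=0:+1/69120 t=1:−1/1728 t=2:+1/576 t=3:−1/1728 t=4:+1/69120 = 7/11520
⇒ 3j(4 5 5; 0 0 0)² = 2/143, sgn -1
Racah Σ t=0..1: t=0:+1/11520 t=1:−1/25920 = 1/20736
⇒ 3j(4 5 5; 2 -4 2)² = 5/429, sgn -1
4πI² = N·(3j₀)²·(3jₘ)² = 30/169
I = +1·√(0.177515/4π) = 0.11885360

0.118854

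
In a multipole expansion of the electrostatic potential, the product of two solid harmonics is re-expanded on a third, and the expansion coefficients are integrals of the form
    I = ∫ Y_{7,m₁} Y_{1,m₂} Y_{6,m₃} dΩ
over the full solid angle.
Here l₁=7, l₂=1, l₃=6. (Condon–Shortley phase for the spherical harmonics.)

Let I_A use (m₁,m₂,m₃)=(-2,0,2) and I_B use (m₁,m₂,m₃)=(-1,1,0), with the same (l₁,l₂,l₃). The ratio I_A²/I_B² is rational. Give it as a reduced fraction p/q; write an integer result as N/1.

Shared (l₁,l₂,l₃)=(7,1,6): N and (l;000)² cancel in I_A²/I_B².
A: Δ = 2!·12!·0!/15! = 1/1365; Racah Σ t=1..1: t=1:−1/967680 = -1/967680; ⇒ 3j(7 1 6; -2 0 2)² = 3/91, sgn -1
B: Δ = 2!·12!·0!/15! = 1/1365; Racah Σ t=2..2: t=2:+1/1036800 = 1/1036800; ⇒ 3j(7 1 6; -1 1 0)² = 4/195, sgn +1
I_A²/I_B² = (3/91)/(4/195) = 45/28

45/28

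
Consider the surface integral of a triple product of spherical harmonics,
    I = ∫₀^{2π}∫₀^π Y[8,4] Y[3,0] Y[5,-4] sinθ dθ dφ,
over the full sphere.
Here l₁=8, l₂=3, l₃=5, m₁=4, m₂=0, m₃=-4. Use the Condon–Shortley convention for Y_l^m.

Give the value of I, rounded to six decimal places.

0.124544

Rules hold: Σm=0, L=16 even, 5≤5≤11.
N = 17·7·11 = 1309
Δ = 6!·10!·0!/17! = 1/136136
Racah Σ t=3..3: t=3:−1/518400 = -1/518400
⇒ 3j(8 3 5; 0 0 0)² = 56/2431, sgn +1
Racah Σ t=3..3: t=3:−1/13063680 = -1/13063680
⇒ 3j(8 3 5; 4 0 -4)² = 10/1547, sgn +1
4πI² = N·(3j₀)²·(3jₘ)² = 560/2873
I = +1·√(0.194918/4π) = 0.12454356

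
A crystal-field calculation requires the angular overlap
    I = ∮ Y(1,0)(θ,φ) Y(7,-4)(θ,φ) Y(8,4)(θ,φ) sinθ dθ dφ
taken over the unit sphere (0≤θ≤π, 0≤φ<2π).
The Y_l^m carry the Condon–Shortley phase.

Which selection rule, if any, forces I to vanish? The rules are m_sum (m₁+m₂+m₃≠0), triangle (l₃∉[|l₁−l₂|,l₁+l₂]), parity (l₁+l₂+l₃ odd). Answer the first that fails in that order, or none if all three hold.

none

azimuthal sum: 0 − 4 + 4 = 0  ✓
6 ≤ 8 ≤ 8 (triangle on l)  ✓
L = 1 + 7 + 8 = 16 (even)  ✓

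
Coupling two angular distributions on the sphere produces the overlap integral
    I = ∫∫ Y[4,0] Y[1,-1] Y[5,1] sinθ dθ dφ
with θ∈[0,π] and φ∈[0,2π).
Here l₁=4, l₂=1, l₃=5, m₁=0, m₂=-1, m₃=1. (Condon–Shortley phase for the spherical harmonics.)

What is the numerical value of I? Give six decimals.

Rules hold: Σm=0, L=10 even, 3≤5≤5.
N = 9·3·11 = 297
Δ = 0!·8!·2!/11! = 1/495
Racah Σ t=0..0: t=0:+1/576 = 1/576
⇒ 3j(4 1 5; 0 0 0)² = 5/99, sgn -1
Racah Σ t=0..0: t=0:+1/1152 = 1/1152
⇒ 3j(4 1 5; 0 -1 1)² = 1/33, sgn +1
4πI² = N·(3j₀)²·(3jₘ)² = 5/11
I = -1·√(0.454545/4π) = -0.19018827

-0.190188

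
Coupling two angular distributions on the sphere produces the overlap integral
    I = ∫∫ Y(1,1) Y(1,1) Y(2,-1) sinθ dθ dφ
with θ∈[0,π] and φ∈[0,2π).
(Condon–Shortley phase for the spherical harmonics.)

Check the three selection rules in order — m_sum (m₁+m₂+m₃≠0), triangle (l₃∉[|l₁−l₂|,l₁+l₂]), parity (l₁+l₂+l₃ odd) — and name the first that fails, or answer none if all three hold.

m₁+m₂+m₃ = 1 + 1 − 1 = 1  ✗
triangle: |1−1|=0 ≤ l₃=2 ≤ 1+1=2
parity: l₁+l₂+l₃ = 4 is even

m_sum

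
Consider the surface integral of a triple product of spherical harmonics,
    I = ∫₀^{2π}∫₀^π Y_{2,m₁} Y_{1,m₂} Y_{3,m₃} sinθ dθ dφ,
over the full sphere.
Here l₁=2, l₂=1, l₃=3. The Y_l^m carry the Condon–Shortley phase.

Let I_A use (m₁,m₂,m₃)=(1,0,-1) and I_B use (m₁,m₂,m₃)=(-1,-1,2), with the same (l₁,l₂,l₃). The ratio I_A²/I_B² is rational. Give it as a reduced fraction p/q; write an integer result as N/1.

4/5

Same 2,1,3: normalisation and zero-m 3j drop out of the ratio.
A: Δ: 0! 4! 2! / 7! → 1/105; sum: t=0:+1/6 = 1/6; 3j²(2 1 3; 1 0 -1) = Δ·Π!·Σ² = 8/105  (sign +1)
B: Δ: 0! 4! 2! / 7! → 1/105; sum: t=0:+1/12 = 1/12; 3j²(2 1 3; -1 -1 2) = Δ·Π!·Σ² = 2/21  (sign -1)
I_A²/I_B² = (8/105)/(2/21) = 4/5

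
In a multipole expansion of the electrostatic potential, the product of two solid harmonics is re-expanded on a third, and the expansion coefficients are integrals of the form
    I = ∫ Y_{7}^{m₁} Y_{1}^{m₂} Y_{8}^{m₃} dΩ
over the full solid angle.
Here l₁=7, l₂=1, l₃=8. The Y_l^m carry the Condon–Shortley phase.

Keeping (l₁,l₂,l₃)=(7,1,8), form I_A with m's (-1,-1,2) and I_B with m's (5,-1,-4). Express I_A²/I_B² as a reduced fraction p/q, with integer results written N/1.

15/2

Shared (l₁,l₂,l₃)=(7,1,8): N and (l;000)² cancel in I_A²/I_B².
A: Δ = 0!·14!·2!/17! = 1/2040; Racah Σ t=0..0: t=0:+1/58060800 = 1/58060800; ⇒ 3j(7 1 8; -1 -1 2)² = 3/136, sgn +1
B: Δ = 0!·14!·2!/17! = 1/2040; Racah Σ t=0..0: t=0:+1/1916006400 = 1/1916006400; ⇒ 3j(7 1 8; 5 -1 -4)² = 1/340, sgn +1
I_A²/I_B² = (3/136)/(1/340) = 15/2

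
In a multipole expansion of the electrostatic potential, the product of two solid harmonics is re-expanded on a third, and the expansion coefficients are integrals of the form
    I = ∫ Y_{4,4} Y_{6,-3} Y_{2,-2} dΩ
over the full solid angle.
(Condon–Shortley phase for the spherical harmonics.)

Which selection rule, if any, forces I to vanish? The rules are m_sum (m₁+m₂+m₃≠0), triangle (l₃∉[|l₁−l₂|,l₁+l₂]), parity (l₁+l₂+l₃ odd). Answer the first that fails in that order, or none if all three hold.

m_sum

Σmᵢ = -1  ✗
l₃∈[|l₁−l₂|,l₁+l₂]=[2,10], have l₃=2
Σlᵢ = 12 ⇒ even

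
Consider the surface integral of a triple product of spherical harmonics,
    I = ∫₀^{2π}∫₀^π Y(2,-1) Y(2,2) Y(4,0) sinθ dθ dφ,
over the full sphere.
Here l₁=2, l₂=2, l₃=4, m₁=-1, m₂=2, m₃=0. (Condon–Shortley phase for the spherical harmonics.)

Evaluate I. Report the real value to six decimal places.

m-sum = -1 + 2 + 0 = 1 ≠ 0 ⇒ I = 0

0.000000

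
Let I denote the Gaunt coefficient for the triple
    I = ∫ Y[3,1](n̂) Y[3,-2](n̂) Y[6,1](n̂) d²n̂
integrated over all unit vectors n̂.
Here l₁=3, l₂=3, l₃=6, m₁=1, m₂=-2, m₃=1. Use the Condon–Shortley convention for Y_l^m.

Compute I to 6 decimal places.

-0.121471

Rules hold: Σm=0, L=12 even, 0≤6≤6.
N = 7·7·13 = 637
Δ = 0!·6!·6!/13! = 1/12012
Racah Σ t=0..0: t=0:+1/1296 = 1/1296
⇒ 3j(3 3 6; 0 0 0)² = 100/3003, sgn +1
Racah Σ t=0..0: t=0:+1/5760 = 1/5760
⇒ 3j(3 3 6; 1 -2 1)² = 5/572, sgn -1
4πI² = N·(3j₀)²·(3jₘ)² = 875/4719
I = -1·√(0.185421/4π) = -0.12147142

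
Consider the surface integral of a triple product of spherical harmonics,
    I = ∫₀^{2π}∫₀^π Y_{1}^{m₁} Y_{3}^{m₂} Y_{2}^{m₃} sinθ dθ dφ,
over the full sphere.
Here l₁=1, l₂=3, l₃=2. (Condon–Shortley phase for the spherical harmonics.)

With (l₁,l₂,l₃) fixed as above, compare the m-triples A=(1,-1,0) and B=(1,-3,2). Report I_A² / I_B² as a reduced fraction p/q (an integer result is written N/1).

Shared (l₁,l₂,l₃)=(1,3,2): N and (l;000)² cancel in I_A²/I_B².
A: Δ = 2!·0!·4!/7! = 1/105; Racah Σ t=0..0: t=0:+1/8 = 1/8; ⇒ 3j(1 3 2; 1 -1 0)² = 2/35, sgn +1
B: Δ = 2!·0!·4!/7! = 1/105; Racah Σ t=0..0: t=0:+1/48 = 1/48; ⇒ 3j(1 3 2; 1 -3 2)² = 1/7, sgn +1
I_A²/I_B² = (2/35)/(1/7) = 2/5

2/5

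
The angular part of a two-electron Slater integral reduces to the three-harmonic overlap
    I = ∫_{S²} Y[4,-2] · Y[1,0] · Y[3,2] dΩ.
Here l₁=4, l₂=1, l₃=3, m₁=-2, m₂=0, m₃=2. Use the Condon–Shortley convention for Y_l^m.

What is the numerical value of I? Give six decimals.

Rules hold: Σm=0, L=8 even, 3≤3≤5.
N = 9·3·7 = 189
Δ = 2!·6!·0!/9! = 1/252
Racah Σ t=1..1: t=1:−1/36 = -1/36
⇒ 3j(4 1 3; 0 0 0)² = 4/63, sgn +1
Racah Σ t=1..1: t=1:−1/120 = -1/120
⇒ 3j(4 1 3; -2 0 2)² = 1/21, sgn +1
4πI² = N·(3j₀)²·(3jₘ)² = 4/7
I = +1·√(0.571429/4π) = 0.21324362

0.213244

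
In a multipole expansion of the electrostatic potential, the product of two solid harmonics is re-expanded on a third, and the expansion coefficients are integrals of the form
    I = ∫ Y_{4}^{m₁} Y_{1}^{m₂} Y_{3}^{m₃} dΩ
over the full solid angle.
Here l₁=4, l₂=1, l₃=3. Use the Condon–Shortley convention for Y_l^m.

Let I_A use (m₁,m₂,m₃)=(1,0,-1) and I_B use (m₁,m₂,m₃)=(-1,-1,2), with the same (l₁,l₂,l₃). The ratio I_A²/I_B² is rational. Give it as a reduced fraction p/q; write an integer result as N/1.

5/1

l's match ⇒ only the (l;m) 3-j factors differ between A and B.
A: triangle coeff Δ(4,1,3) = 1/252; Σ_t [1,1]: t=1:−1/48 = -1/48; (3j)²=5/84 [(4 1 3; 1 0 -1)], sign=-1
B: triangle coeff Δ(4,1,3) = 1/252; Σ_t [0,0]: t=0:+1/240 = 1/240; (3j)²=1/84 [(4 1 3; -1 -1 2)], sign=-1
I_A²/I_B² = (5/84)/(1/84) = 5/1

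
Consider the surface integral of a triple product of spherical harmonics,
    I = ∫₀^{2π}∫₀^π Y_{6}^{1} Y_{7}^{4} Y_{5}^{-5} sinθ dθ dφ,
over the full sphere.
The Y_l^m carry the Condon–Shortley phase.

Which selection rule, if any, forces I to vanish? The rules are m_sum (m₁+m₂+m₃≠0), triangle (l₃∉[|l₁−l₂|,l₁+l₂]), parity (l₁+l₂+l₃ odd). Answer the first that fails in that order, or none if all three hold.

none

Σmᵢ = 0  ✓
l₃∈[|l₁−l₂|,l₁+l₂]=[1,13], have l₃=5  ✓
Σlᵢ = 18 ⇒ even  ✓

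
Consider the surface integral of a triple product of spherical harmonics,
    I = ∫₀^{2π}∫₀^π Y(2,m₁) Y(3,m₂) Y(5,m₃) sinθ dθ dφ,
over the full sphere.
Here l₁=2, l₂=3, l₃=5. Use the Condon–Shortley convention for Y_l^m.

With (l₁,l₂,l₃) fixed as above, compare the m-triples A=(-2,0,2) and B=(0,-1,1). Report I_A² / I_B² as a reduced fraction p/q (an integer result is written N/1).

7/18

Same 2,3,5: normalisation and zero-m 3j drop out of the ratio.
A: Δ: 0! 4! 6! / 11! → 1/2310; sum: t=0:+1/864 = 1/864; 3j²(2 3 5; -2 0 2) = Δ·Π!·Σ² = 1/66  (sign -1)
B: Δ: 0! 4! 6! / 11! → 1/2310; sum: t=0:+1/192 = 1/192; 3j²(2 3 5; 0 -1 1) = Δ·Π!·Σ² = 3/77  (sign +1)
I_A²/I_B² = (1/66)/(3/77) = 7/18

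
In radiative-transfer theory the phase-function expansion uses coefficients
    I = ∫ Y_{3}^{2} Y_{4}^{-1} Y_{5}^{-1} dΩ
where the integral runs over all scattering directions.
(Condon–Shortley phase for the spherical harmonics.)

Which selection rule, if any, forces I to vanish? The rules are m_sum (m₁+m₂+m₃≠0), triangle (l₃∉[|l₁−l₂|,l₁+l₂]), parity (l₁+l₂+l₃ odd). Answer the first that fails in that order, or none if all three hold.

m₁+m₂+m₃ = 2 − 1 − 1 = 0  ✓
triangle: |3−4|=1 ≤ l₃=5 ≤ 3+4=7  ✓
parity: l₁+l₂+l₃ = 12 is even  ✓

none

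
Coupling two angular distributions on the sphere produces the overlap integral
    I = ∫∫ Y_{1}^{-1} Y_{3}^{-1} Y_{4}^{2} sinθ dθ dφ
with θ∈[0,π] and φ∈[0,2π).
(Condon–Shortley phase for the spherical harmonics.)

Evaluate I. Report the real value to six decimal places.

0.238414

Checks pass: Σm=0; 8 even; l₃=4∈[2,4].
(2·1+1)(2·3+1)(2·4+1) = 189
Δ: 0! 2! 6! / 9! → 1/252
sum: t=0:+1/36 = 1/36
3j²(1 3 4; 0 0 0) = Δ·Π!·Σ² = 4/63  (sign +1)
sum: t=0:+1/96 = 1/96
3j²(1 3 4; -1 -1 2) = Δ·Π!·Σ² = 5/84  (sign +1)
combine: 4πI² = 189·4/63·5/84 = 5/7
take √, sign +1: I = 0.23841361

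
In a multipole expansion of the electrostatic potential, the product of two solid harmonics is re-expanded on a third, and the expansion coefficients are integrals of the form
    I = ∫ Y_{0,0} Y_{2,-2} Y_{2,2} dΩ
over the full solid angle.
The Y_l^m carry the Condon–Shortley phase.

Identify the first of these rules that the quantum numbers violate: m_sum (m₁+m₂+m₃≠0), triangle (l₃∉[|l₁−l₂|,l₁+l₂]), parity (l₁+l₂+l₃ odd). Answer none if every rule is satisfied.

none

azimuthal sum: 0 − 2 + 2 = 0  ✓
2 ≤ 2 ≤ 2 (triangle on l)  ✓
L = 0 + 2 + 2 = 4 (even)  ✓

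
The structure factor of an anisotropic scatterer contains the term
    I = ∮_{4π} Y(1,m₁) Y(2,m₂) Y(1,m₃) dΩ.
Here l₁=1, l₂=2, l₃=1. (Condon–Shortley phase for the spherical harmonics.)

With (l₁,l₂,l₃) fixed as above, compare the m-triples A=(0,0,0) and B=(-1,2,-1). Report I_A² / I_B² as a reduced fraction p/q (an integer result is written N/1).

l's match ⇒ only the (l;m) 3-j factors differ between A and B.
A: triangle coeff Δ(1,2,1) = 1/30; Σ_t [1,1]: t=1:−1/1 = -1/1; (3j)²=2/15 [(1 2 1; 0 0 0)], sign=+1
B: triangle coeff Δ(1,2,1) = 1/30; Σ_t [2,2]: t=2:+1/4 = 1/4; (3j)²=1/5 [(1 2 1; -1 2 -1)], sign=+1
I_A²/I_B² = (2/15)/(1/5) = 2/3

2/3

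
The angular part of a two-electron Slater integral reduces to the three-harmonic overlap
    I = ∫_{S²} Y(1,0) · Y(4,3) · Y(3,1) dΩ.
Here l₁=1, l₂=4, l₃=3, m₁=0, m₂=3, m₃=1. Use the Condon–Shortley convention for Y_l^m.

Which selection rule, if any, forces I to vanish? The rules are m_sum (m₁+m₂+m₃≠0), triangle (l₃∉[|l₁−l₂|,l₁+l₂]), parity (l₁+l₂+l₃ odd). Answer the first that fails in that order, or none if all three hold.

m_sum

azimuthal sum: 0 + 3 + 1 = 4  ✗
3 ≤ 3 ≤ 5 (triangle on l)
L = 1 + 4 + 3 = 8 (even)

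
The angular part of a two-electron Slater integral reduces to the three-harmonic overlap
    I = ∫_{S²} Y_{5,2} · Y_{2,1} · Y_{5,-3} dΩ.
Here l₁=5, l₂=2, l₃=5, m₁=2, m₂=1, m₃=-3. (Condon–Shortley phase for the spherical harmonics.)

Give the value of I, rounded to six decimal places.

-0.161739

Checks pass: Σm=0; 12 even; l₃=5∈[3,7].
(2·5+1)(2·2+1)(2·5+1) = 605
Δ: 2! 8! 2! / 13! → 1/38610
sum: t=0:+1/2880 t=1:−1/576 t=2:+1/2880 = -1/960
3j²(5 2 5; 0 0 0) = Δ·Π!·Σ² = 10/429  (sign +1)
sum: t=1:−1/2880 t=2:+1/10080 = -1/4032
3j²(5 2 5; 2 1 -3) = Δ·Π!·Σ² = 10/429  (sign -1)
combine: 4πI² = 605·10/429·10/429 = 500/1521
take √, sign -1: I = -0.16173926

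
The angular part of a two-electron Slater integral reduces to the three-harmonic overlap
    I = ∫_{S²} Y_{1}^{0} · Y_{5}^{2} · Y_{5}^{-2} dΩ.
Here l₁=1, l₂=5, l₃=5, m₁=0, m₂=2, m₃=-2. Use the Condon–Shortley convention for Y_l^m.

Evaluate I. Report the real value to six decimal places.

0.000000

l₁+l₂+l₃=11 is odd: 3j(l;000)=0 ⇒ I=0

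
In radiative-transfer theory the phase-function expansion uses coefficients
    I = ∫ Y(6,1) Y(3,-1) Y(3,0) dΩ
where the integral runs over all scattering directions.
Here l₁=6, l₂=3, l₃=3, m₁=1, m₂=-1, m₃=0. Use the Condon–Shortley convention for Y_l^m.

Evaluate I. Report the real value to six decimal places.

-0.221775

Rules hold: Σm=0, L=12 even, 3≤3≤9.
N = 13·7·7 = 637
Δ = 6!·6!·0!/13! = 1/12012
Racah Σ t=3..3: t=3:−1/1296 = -1/1296
⇒ 3j(6 3 3; 0 0 0)² = 100/3003, sgn +1
Racah Σ t=2..2: t=2:+1/1728 = 1/1728
⇒ 3j(6 3 3; 1 -1 0)² = 25/858, sgn -1
4πI² = N·(3j₀)²·(3jₘ)² = 8750/14157
I = -1·√(0.618069/4π) = -0.22177545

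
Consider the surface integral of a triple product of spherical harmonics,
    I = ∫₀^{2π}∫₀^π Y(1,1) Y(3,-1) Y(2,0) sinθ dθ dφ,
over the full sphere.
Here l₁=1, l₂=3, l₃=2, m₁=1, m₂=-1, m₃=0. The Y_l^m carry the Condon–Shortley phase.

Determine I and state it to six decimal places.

-0.202301

Rules hold: Σm=0, L=6 even, 2≤2≤4.
N = 3·7·5 = 105
Δ = 2!·0!·4!/7! = 1/105
Racah Σ t=1..1: t=1:−1/4 = -1/4
⇒ 3j(1 3 2; 0 0 0)² = 3/35, sgn -1
Racah Σ t=0..0: t=0:+1/8 = 1/8
⇒ 3j(1 3 2; 1 -1 0)² = 2/35, sgn +1
4πI² = N·(3j₀)²·(3jₘ)² = 18/35
I = -1·√(0.514286/4π) = -0.20230066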